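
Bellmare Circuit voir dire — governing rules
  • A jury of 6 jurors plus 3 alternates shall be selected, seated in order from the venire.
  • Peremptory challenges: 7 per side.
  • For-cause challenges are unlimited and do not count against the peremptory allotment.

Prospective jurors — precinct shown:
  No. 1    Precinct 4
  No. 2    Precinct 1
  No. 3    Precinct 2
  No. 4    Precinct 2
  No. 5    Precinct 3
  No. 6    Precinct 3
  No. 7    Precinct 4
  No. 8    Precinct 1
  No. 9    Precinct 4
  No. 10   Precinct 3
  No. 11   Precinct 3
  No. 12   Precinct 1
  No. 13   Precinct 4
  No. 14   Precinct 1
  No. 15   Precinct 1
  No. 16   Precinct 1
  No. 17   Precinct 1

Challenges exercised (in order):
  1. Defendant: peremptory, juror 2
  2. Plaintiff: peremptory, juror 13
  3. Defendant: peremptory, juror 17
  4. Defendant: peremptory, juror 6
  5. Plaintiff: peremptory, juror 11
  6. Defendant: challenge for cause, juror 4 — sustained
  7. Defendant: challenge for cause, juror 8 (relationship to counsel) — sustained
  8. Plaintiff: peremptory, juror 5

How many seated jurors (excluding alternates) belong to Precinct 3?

1

Removed: #2, #4, #5, #6, #8, #11, #13, #17.
Seated jurors 1–6: #1, #3, #7, #9, #10, #12 (alternates #14, #15, #16 not counted).
Of those, in Precinct 3: #10 → 1.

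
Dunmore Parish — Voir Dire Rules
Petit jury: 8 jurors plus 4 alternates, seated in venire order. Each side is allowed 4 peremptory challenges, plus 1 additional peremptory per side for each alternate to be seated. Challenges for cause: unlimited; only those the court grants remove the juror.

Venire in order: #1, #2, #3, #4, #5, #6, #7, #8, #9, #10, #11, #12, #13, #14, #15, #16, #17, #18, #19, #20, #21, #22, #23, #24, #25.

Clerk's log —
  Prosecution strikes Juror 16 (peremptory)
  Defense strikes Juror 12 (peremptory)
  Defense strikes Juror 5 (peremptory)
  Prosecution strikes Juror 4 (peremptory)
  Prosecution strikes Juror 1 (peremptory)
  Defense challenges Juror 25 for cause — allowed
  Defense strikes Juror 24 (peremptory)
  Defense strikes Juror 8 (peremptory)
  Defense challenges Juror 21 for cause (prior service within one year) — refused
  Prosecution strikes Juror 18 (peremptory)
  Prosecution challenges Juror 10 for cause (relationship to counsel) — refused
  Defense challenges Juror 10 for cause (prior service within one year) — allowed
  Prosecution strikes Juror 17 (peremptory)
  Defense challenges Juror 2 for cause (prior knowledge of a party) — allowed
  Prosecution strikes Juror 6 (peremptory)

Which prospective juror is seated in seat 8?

19

Removed: #1, #2, #4, #5, #6, #8, #10, #12, #16, #17, #18, #24, #25. (#21 stays — for-cause denied.)
Seating in order: seats 1–8 → #3, #7, #9, #11, #13, #14, #15, #19; alternates → #20, #21, #22, #23.
So seat 8 is #19.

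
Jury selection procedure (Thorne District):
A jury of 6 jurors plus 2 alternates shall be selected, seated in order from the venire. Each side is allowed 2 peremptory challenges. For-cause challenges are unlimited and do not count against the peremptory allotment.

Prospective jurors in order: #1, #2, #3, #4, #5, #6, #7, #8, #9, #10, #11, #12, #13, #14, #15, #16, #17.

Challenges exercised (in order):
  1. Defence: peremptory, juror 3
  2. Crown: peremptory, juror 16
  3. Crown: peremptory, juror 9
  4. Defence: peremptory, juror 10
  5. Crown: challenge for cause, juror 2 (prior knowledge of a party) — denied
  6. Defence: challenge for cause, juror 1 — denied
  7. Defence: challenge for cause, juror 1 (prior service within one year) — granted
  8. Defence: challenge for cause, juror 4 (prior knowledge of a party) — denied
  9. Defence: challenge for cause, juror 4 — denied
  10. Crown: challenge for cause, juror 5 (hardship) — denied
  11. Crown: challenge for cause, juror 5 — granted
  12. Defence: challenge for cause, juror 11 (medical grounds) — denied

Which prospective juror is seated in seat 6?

Removed: #1, #3, #5, #9, #10, #16. (#2, #4, #11 stay — for-cause denied.)
Filling seats in venire order through position 6: #2, #4, #6, #7, #8, #11.
So seat 6 is #11.

11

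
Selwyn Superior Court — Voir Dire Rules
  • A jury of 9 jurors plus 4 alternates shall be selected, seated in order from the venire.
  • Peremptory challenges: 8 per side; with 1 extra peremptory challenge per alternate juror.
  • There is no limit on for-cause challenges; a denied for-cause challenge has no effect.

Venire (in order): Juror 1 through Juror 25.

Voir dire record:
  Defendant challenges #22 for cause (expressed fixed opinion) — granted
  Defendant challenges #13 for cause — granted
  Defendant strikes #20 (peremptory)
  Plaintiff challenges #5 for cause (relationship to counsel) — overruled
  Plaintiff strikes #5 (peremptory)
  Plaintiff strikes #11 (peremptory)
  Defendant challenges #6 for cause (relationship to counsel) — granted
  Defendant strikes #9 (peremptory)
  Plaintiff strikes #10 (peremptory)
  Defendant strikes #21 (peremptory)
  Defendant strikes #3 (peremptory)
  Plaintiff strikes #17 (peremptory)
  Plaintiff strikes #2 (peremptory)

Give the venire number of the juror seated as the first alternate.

19

Removed: #2, #3, #5, #6, #9, #10, #11, #13, #17, #20, #21, #22.
Seating in order: seats 1–9 → #1, #4, #7, #8, #12, #14, #15, #16, #18; alternates → #19, #23, #24, #25.
So alternate 1 is #19.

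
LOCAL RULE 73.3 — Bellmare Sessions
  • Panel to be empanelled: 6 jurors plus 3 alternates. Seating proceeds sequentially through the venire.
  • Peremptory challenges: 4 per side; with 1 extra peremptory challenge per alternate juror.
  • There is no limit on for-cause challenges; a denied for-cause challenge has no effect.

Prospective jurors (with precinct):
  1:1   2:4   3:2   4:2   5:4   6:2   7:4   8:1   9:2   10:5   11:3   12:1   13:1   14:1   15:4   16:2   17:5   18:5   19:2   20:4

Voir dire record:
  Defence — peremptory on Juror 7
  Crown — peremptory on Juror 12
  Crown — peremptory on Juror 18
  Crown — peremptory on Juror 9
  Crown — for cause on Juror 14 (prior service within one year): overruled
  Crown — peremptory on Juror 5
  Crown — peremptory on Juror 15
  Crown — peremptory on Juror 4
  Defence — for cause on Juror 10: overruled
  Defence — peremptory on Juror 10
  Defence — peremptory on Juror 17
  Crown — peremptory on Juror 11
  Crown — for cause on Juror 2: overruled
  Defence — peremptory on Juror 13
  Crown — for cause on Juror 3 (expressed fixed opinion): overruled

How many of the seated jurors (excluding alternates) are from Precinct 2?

2

Removed: #4, #5, #7, #9, #10, #11, #12, #13, #15, #17, #18.
Seated jurors 1–6: #1, #2, #3, #6, #8, #14 (alternates #16, #19, #20 not counted).
Of those, in Precinct 2: #3, #6 → 2.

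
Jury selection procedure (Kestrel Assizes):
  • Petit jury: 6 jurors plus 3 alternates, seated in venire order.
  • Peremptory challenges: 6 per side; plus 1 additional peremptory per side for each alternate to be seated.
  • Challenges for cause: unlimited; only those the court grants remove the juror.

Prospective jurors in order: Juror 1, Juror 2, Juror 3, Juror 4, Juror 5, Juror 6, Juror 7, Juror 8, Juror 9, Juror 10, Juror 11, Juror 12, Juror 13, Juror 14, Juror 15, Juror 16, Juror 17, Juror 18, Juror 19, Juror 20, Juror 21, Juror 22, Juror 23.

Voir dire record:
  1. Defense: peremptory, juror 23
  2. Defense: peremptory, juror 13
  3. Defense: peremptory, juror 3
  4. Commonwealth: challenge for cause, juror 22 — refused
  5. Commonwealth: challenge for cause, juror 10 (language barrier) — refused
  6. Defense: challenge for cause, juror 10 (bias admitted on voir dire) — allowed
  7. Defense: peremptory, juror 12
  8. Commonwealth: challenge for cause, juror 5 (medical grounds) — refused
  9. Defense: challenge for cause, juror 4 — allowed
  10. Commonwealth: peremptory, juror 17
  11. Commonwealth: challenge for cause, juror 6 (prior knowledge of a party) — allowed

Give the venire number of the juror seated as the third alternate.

15

Removed: #3, #4, #6, #10, #12, #13, #17, #23. (#5, #22 stay — for-cause denied.)
Seating in order: seats 1–6 → #1, #2, #5, #7, #8, #9; alternates → #11, #14, #15.
So alternate 3 is #15.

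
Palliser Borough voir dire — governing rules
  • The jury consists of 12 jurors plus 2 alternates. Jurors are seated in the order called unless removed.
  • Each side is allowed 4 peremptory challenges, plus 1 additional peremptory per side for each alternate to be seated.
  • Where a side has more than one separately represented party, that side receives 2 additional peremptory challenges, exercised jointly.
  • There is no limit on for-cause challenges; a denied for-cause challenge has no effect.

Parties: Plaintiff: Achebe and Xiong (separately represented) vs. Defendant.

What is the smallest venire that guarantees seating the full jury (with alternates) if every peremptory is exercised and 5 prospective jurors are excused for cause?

33

Seats to fill: 12 + 2 alternates = 14.
Peremptories — Plaintiff: 4 + 1×2 + 2 = 8; Defendant: 4 + 1×2 = 6; total 14.
For-cause removals: 5.
Minimum venire: 14 + 14 + 5 = 33.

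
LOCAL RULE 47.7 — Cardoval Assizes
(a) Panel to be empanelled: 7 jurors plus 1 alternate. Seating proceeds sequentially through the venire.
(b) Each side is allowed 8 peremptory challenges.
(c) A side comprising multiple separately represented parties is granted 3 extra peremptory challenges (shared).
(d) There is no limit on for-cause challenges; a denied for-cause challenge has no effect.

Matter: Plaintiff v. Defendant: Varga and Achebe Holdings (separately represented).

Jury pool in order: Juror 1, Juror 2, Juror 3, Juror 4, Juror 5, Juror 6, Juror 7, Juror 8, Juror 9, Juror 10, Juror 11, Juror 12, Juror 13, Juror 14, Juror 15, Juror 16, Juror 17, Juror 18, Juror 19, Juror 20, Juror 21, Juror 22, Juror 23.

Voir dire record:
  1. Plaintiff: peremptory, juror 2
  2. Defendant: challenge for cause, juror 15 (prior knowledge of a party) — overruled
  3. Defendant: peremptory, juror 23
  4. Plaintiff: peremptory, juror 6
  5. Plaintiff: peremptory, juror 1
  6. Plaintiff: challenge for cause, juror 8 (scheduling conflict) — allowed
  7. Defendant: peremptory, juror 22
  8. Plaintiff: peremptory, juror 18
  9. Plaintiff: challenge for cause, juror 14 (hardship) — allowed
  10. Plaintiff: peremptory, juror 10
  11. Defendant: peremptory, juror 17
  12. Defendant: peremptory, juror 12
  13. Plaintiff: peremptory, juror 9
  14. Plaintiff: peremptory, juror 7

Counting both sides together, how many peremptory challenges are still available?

Plaintiff allotment: 8. Defendant allotment: 8 base + 3 multi-party = 11.
Plaintiff peremptories used: #2, #6, #1, #18, #10, #9, #7 — 7 (for-cause on #8, #14 don't count).
Defendant peremptories used: #23, #22, #17, #12 — 4 (the for-cause on #15 doesn't count).
Remaining: (8 − 7) + (11 − 4) = 8.

8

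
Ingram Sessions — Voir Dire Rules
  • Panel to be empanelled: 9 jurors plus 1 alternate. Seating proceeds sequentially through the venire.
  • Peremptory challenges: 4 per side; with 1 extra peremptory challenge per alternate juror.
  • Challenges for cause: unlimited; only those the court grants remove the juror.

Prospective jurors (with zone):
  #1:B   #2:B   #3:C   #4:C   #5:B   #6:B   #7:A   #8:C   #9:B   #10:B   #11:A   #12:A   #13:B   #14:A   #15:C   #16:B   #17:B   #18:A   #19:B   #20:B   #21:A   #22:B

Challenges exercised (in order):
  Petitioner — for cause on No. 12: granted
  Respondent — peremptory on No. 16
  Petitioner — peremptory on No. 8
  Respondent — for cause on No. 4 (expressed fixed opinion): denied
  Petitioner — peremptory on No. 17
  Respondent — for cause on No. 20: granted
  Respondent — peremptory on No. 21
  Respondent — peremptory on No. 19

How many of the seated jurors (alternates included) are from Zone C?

2

Removed: #8, #12, #16, #17, #19, #20, #21.
Seated (10 incl. alternates): #1, #2, #3, #4, #5, #6, #7, #9, #10, #11.
Of those, in Zone C: #3, #4 → 2.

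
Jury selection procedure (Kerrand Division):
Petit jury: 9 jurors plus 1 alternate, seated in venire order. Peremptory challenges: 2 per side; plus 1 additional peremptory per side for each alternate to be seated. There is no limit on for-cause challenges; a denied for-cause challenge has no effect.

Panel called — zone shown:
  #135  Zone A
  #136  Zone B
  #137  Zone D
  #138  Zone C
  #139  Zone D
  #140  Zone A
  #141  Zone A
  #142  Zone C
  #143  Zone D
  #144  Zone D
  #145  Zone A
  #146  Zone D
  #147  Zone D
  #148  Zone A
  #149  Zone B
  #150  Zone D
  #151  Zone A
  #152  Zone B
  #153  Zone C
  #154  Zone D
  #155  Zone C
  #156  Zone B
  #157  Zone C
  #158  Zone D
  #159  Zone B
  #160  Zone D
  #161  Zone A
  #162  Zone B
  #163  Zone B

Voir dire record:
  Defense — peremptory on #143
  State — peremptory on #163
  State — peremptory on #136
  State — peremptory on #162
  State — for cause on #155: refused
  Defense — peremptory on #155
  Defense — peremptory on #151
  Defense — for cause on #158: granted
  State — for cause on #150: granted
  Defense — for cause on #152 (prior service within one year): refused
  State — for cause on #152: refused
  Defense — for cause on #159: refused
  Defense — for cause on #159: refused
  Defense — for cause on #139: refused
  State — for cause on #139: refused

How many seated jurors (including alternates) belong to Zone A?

4

Removed: #136, #143, #150, #151, #155, #158, #162, #163.
Seated (10 incl. alternates): #135, #137, #138, #139, #140, #141, #142, #144, #145, #146.
Of those, in Zone A: #135, #140, #141, #145 → 4.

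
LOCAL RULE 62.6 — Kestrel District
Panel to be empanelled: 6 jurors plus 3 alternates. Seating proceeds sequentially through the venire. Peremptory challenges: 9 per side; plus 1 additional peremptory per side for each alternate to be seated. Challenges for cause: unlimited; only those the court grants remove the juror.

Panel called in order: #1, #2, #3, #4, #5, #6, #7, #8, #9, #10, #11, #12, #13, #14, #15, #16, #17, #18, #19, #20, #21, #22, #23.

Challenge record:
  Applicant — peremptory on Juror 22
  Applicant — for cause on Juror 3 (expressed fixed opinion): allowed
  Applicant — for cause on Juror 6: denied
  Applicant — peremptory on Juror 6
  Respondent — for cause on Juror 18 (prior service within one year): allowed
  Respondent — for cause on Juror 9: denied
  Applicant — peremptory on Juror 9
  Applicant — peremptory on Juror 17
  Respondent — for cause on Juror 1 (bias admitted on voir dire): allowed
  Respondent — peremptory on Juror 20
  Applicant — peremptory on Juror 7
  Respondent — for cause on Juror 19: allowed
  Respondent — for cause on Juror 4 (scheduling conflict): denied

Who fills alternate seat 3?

14

Removed: #1, #3, #6, #7, #9, #17, #18, #19, #20, #22. (#4 stays — for-cause denied.)
Seating in order: seats 1–6 → #2, #4, #5, #8, #10, #11; alternates → #12, #13, #14.
So alternate 3 is #14.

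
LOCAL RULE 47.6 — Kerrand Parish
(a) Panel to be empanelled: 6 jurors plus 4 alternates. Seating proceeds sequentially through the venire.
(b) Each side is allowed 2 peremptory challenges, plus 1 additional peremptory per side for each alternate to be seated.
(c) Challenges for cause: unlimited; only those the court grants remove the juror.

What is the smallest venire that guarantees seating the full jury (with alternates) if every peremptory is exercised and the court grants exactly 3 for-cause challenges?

25

Seats to fill: 6 + 4 alternates = 10.
Peremptories: 2 + 1×4 = 6 per side × 2 sides = 12.
For-cause removals: 3.
Minimum venire: 10 + 12 + 3 = 25.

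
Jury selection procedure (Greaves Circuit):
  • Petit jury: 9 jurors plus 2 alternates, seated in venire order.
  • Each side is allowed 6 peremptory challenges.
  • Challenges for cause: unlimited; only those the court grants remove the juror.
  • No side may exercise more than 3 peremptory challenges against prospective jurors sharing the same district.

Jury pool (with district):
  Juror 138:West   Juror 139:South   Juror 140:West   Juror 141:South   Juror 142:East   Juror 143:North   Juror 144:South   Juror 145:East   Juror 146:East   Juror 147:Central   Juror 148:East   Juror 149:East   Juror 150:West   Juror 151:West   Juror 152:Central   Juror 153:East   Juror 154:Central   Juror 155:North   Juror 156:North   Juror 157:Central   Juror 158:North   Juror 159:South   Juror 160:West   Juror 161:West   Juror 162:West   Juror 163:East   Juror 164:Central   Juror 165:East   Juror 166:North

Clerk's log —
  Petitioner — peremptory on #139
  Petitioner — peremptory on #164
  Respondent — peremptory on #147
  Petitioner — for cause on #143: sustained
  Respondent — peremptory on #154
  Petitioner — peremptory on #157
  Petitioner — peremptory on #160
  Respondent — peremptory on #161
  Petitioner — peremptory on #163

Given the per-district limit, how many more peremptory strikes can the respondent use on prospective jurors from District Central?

Respondent peremptories so far: #147, #154, #161 — 3 of 6 used, 3 left overall.
Against District Central: #147, #154 — 2 used; per-district cap 3 leaves 1.
Binding limit: min(3, 1) = 1.

1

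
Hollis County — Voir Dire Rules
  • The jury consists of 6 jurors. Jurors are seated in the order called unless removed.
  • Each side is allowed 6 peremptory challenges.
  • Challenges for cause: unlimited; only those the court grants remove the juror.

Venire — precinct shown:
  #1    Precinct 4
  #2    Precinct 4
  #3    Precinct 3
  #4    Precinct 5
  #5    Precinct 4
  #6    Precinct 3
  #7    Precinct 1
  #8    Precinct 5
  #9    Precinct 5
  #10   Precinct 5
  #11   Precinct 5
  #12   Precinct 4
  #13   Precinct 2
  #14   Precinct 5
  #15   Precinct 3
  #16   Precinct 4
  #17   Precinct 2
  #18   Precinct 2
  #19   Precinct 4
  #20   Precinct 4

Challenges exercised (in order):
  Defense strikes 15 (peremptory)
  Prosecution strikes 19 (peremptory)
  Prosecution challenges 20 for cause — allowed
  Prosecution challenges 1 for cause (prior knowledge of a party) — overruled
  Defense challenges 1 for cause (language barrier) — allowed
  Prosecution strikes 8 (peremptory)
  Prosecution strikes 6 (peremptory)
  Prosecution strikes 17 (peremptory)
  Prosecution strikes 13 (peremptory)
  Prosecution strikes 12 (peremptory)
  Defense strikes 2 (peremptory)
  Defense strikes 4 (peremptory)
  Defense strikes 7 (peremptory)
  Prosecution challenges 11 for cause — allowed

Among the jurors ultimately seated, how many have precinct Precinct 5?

Removed: #1, #2, #4, #6, #7, #8, #11, #12, #13, #15, #17, #19, #20.
Seated jurors 1–6: #3, #5, #9, #10, #14, #16.
Of those, in Precinct 5: #9, #10, #14 → 3.

3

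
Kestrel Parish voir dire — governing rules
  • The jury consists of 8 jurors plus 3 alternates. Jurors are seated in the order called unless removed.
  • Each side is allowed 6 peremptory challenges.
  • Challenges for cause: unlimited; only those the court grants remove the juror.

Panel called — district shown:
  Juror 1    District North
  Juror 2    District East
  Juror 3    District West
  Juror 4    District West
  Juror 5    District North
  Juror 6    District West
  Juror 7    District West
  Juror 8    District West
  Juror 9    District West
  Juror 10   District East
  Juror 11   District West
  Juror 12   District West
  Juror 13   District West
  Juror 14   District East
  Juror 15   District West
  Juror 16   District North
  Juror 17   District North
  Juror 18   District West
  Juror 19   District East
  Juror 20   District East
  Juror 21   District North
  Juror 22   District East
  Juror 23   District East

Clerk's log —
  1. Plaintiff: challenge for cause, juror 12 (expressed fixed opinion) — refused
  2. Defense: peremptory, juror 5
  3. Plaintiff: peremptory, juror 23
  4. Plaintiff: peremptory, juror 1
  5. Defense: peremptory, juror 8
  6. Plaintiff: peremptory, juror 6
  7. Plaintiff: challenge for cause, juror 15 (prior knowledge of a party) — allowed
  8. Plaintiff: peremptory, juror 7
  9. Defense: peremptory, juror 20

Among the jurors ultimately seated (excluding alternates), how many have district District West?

Removed: #1, #5, #6, #7, #8, #15, #20, #23.
Seated jurors 1–8: #2, #3, #4, #9, #10, #11, #12, #13 (alternates #14, #16, #17 not counted).
Of those, in District West: #3, #4, #9, #11, #12, #13 → 6.

6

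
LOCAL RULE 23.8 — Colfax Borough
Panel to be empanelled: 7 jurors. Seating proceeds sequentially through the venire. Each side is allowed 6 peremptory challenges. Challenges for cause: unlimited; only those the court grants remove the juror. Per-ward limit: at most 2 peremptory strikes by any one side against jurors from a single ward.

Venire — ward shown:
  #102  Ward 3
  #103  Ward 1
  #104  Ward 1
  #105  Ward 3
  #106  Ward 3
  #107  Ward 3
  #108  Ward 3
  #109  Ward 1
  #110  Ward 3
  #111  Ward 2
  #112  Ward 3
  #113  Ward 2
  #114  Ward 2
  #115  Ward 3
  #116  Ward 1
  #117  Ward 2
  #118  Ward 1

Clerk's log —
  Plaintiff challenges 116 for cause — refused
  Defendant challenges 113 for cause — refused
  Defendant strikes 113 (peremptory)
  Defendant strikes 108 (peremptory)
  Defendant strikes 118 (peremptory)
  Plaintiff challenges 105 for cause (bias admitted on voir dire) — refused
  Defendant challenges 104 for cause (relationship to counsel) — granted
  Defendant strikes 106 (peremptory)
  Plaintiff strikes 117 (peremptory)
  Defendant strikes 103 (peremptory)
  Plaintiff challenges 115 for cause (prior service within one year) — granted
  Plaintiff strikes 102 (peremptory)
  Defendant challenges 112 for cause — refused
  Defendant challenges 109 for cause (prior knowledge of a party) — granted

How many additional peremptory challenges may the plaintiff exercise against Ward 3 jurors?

1

Plaintiff peremptories so far: #117, #102 — 2 of 6 used, 4 left overall.
Against Ward 3: #102 — 1 used; per-ward cap 2 leaves 1.
Binding limit: min(4, 1) = 1.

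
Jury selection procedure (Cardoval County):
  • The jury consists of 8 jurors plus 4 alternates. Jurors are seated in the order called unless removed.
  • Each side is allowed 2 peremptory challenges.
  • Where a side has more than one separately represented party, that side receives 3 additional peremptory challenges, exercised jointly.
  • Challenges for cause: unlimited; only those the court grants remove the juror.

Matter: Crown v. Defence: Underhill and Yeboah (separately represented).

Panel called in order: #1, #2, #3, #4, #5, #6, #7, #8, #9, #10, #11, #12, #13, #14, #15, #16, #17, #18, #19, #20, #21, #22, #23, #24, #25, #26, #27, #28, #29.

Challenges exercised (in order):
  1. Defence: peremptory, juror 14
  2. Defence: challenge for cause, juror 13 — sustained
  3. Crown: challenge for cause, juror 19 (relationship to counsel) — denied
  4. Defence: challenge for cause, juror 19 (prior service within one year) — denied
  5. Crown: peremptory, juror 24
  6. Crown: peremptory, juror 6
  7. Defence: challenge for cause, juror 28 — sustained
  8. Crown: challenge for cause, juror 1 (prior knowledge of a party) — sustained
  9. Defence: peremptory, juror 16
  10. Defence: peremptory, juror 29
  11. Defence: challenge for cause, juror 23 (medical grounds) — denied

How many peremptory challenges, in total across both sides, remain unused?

2

Crown allotment: 2. Defence allotment: 2 base + 3 multi-party = 5.
Crown peremptories used: #24, #6 — 2 (for-cause on #19, #1 don't count).
Defence peremptories used: #14, #16, #29 — 3 (for-cause on #13, #19, #28, #23 don't count).
Remaining: (2 − 2) + (5 − 3) = 2.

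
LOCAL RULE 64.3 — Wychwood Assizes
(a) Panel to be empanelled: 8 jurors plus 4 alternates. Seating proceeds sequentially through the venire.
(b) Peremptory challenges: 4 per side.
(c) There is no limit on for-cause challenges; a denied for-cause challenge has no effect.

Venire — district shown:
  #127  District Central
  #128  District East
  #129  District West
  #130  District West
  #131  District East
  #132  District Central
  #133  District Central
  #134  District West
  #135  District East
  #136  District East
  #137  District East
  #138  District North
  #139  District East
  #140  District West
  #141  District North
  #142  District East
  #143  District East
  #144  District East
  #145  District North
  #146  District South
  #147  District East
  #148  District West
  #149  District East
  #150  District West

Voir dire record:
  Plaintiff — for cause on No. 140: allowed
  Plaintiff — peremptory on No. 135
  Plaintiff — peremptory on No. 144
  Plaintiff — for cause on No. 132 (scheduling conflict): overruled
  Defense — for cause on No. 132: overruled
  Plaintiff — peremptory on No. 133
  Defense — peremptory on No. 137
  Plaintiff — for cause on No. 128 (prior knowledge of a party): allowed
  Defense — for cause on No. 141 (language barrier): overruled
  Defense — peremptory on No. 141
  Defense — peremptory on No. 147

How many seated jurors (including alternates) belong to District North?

Removed: #128, #133, #135, #137, #140, #141, #144, #147.
Seated (12 incl. alternates): #127, #129, #130, #131, #132, #134, #136, #138, #139, #142, #143, #145.
Of those, in District North: #138, #145 → 2.

2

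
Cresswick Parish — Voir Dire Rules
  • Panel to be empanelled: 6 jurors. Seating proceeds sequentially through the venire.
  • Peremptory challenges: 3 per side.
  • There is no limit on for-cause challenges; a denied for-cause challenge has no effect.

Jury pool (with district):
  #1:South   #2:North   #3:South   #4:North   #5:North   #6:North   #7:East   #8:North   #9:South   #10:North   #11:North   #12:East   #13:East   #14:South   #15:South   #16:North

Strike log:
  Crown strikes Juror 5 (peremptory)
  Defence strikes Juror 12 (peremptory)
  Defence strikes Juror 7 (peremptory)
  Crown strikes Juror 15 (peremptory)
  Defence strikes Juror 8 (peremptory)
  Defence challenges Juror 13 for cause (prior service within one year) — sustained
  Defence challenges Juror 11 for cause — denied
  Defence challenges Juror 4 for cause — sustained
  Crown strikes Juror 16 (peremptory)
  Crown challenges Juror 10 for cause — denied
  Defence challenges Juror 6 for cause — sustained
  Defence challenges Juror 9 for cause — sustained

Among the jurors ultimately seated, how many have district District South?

3

Removed: #4, #5, #6, #7, #8, #9, #12, #13, #15, #16.
Seated jurors 1–6: #1, #2, #3, #10, #11, #14.
Of those, in District South: #1, #3, #14 → 3.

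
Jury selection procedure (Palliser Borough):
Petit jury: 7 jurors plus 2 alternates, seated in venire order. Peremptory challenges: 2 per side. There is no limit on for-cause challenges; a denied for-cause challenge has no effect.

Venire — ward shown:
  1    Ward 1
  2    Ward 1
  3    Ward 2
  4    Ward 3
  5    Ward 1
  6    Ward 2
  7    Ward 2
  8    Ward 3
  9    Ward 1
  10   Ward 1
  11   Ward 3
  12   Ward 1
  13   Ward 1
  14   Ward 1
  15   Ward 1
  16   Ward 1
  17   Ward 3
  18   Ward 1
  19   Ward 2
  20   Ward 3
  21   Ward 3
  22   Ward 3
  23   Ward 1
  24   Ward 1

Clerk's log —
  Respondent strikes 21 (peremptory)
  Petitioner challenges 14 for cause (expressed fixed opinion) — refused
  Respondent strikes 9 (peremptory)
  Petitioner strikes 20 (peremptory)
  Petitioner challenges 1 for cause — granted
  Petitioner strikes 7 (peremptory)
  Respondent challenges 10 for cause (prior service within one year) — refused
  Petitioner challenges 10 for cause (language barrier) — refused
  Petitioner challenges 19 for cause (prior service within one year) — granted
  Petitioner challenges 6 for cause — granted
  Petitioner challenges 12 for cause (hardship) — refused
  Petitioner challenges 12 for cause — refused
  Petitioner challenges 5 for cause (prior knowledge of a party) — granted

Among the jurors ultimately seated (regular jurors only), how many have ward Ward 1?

3

Removed: #1, #5, #6, #7, #9, #19, #20, #21.
Seated jurors 1–7: #2, #3, #4, #8, #10, #11, #12 (alternates #13, #14 not counted).
Of those, in Ward 1: #2, #10, #12 → 3.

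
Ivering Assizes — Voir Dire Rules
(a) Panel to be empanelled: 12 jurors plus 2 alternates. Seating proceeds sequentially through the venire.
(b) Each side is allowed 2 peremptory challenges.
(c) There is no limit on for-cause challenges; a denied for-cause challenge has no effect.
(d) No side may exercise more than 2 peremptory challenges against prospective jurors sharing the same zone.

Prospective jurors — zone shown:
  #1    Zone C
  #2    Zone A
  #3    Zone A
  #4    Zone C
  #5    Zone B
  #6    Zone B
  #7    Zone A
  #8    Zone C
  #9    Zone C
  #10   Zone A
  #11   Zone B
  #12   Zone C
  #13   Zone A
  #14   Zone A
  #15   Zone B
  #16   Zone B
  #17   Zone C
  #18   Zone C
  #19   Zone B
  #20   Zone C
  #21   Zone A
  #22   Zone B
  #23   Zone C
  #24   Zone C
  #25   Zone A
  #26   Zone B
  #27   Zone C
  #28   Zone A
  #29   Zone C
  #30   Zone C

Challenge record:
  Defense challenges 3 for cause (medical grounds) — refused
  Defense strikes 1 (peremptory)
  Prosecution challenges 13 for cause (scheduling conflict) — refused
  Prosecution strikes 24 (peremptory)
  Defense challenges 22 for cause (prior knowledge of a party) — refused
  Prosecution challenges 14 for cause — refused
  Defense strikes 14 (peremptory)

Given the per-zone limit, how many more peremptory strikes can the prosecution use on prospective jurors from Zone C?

Prosecution peremptories so far: #24 — 1 of 2 used, 1 left overall.
Against Zone C: #24 — 1 used; per-zone cap 2 leaves 1.
Binding limit: min(1, 1) = 1.

1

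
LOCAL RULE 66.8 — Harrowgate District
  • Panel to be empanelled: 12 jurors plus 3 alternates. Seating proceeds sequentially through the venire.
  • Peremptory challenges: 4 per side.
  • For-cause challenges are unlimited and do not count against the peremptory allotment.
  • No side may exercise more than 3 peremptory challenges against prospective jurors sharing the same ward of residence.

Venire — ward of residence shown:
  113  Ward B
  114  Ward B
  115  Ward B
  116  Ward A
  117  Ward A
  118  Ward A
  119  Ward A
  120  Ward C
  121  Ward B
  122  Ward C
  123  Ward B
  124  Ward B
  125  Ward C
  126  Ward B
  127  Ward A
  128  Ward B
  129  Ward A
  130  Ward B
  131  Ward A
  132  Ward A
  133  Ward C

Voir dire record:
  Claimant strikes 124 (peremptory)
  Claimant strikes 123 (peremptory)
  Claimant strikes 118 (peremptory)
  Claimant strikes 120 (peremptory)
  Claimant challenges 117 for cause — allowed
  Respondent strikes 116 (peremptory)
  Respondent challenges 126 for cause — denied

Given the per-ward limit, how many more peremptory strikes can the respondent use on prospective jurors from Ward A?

Respondent peremptories so far: #116 — 1 of 4 used, 3 left overall.
Against Ward A: #116 — 1 used; per-ward cap 3 leaves 2.
Binding limit: min(3, 2) = 2.

2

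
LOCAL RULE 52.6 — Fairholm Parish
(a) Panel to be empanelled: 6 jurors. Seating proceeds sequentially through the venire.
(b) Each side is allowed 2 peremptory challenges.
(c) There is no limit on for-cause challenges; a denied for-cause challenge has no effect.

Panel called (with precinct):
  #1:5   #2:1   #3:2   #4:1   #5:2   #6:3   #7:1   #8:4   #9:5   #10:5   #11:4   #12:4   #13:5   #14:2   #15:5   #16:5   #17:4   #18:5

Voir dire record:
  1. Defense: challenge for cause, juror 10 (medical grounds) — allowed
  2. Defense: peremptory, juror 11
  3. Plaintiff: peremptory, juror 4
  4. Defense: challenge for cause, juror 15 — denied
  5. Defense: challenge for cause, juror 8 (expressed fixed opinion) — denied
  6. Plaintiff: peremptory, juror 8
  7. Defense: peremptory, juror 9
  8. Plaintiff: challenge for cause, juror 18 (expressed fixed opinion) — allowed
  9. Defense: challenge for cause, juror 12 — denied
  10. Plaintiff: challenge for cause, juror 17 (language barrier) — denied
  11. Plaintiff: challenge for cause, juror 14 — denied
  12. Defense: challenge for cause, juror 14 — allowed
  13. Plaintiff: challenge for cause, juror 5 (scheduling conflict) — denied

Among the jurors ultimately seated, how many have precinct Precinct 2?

2

Removed: #4, #8, #9, #10, #11, #14, #18.
Seated jurors 1–6: #1, #2, #3, #5, #6, #7.
Of those, in Precinct 2: #3, #5 → 2.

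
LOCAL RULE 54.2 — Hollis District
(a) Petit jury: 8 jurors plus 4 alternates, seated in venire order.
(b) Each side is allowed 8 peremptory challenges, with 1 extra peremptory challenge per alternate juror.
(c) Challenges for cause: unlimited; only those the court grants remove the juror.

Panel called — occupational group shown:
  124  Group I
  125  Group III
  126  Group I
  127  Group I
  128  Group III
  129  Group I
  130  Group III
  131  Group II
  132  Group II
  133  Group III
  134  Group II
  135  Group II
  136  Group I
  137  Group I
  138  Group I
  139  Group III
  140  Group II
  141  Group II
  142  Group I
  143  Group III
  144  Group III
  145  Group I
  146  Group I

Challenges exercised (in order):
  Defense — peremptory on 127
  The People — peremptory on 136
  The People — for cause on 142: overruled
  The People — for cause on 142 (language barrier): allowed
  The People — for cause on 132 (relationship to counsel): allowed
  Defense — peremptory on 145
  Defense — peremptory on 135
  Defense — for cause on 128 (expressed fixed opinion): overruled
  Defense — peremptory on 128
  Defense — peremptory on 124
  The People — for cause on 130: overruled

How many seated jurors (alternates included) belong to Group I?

4

Removed: #124, #127, #128, #132, #135, #136, #142, #145.
Seated (12 incl. alternates): #125, #126, #129, #130, #131, #133, #134, #137, #138, #139, #140, #141.
Of those, in Group I: #126, #129, #137, #138 → 4.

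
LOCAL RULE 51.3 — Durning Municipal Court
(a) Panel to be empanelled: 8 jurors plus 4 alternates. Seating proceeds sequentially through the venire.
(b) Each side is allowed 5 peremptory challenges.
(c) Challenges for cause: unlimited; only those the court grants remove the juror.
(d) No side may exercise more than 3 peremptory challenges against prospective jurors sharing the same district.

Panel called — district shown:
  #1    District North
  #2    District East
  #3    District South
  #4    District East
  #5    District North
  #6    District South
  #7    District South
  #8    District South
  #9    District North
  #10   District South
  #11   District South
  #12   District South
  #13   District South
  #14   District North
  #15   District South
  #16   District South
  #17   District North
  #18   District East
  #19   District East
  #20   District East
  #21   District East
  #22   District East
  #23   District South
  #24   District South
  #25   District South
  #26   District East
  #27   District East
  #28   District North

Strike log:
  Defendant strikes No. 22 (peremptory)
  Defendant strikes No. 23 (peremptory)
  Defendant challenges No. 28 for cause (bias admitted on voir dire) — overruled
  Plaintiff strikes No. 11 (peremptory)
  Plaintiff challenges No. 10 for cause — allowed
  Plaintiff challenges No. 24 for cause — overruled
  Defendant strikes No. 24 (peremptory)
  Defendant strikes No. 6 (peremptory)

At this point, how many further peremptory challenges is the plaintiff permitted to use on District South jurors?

Plaintiff peremptories so far: #11 — 1 of 5 used, 4 left overall.
Against District South: #11 — 1 used; per-district cap 3 leaves 2.
Binding limit: min(4, 2) = 2.

2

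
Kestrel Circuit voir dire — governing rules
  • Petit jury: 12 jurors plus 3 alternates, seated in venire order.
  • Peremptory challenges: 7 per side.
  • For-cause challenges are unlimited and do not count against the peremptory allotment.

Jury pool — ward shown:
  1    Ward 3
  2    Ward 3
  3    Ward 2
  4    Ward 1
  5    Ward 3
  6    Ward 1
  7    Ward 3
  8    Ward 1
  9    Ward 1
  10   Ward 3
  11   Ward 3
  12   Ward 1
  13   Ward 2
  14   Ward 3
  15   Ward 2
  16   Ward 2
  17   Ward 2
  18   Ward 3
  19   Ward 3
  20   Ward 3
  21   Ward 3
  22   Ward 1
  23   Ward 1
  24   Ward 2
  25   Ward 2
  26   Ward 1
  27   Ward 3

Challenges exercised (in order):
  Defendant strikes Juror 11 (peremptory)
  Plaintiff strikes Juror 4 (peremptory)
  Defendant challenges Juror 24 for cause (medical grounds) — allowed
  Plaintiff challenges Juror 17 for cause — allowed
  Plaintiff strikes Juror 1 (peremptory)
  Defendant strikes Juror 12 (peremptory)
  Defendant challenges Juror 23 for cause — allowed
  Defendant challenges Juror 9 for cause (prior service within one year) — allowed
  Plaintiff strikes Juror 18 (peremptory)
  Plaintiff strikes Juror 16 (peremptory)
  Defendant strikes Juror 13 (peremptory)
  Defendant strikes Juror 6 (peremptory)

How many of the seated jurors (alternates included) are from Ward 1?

Removed: #1, #4, #6, #9, #11, #12, #13, #16, #17, #18, #23, #24.
Seated (15 incl. alternates): #2, #3, #5, #7, #8, #10, #14, #15, #19, #20, #21, #22, #25, #26, #27.
Of those, in Ward 1: #8, #22, #26 → 3.

3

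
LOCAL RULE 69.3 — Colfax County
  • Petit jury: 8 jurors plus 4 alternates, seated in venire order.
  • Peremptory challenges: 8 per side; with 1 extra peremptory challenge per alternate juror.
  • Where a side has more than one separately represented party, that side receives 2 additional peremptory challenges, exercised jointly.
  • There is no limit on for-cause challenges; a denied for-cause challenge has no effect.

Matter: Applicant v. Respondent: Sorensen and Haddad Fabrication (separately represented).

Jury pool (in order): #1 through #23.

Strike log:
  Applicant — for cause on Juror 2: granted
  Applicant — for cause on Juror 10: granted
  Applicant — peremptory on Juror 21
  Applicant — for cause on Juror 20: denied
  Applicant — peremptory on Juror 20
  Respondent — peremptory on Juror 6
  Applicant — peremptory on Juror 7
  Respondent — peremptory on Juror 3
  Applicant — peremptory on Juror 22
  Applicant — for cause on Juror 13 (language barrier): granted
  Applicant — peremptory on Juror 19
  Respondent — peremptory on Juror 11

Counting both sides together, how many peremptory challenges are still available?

Applicant allotment: 8 base + 1 × 4 alternates = 12. Respondent allotment: 8 base + 1 × 4 alternates + 2 multi-party = 14.
Applicant peremptories used: #21, #20, #7, #22, #19 — 5 (for-cause on #2, #10, #20, #13 don't count).
Respondent peremptories used: #6, #3, #11 — 3.
Remaining: (12 − 5) + (14 − 3) = 18.

18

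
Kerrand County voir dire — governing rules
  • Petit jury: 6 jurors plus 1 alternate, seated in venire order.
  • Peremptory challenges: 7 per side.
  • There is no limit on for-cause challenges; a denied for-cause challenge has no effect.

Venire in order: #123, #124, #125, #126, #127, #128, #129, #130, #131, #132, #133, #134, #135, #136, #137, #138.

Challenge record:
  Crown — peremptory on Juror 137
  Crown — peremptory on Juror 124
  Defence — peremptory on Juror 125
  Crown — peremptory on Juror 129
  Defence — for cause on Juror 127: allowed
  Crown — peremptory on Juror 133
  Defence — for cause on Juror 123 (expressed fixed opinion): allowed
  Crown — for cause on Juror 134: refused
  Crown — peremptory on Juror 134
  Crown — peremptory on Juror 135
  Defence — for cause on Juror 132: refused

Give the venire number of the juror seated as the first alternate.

Removed: #123, #124, #125, #127, #129, #133, #134, #135, #137. (#132 stays — for-cause denied.)
Seating in order: seats 1–6 → #126, #128, #130, #131, #132, #136; alternates → #138.
So alternate 1 is #138.

138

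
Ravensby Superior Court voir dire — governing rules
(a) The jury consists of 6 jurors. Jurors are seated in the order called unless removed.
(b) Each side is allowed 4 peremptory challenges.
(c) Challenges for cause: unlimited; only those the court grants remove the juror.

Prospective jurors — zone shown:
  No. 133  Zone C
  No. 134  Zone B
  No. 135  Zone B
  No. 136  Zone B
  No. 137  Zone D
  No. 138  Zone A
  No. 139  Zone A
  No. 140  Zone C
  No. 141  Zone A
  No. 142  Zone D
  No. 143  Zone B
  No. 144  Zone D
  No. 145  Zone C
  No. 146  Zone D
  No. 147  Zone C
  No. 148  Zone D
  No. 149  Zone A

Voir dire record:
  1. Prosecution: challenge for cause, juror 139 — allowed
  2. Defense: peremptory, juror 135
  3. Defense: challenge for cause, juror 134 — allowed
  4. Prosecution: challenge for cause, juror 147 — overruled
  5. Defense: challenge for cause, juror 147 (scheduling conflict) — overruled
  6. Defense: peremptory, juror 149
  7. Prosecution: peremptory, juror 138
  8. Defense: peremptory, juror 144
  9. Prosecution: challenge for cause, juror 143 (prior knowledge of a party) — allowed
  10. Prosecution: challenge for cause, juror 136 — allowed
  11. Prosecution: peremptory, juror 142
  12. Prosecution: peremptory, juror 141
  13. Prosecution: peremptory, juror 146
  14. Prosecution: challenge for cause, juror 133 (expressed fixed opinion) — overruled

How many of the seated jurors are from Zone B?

Removed: #134, #135, #136, #138, #139, #141, #142, #143, #144, #146, #149.
Seated jurors 1–6: #133, #137, #140, #145, #147, #148.
None of those are in Zone B → 0.

0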